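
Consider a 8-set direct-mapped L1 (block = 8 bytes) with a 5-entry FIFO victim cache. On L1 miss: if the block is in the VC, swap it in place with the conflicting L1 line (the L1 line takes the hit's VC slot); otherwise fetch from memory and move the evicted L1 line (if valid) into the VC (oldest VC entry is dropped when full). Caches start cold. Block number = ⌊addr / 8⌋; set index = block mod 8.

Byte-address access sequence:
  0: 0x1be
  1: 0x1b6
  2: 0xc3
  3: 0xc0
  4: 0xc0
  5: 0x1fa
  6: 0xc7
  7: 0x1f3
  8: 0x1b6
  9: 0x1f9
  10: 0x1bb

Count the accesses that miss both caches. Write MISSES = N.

MISSES = 5

0: 0x1be (blk 55, set 7) → MISS  vc=[]
1: 0x1b6 (blk 54, set 6) → MISS  vc=[]
2: 0xc3 (blk 24, set 0) → MISS  vc=[]
3: 0xc0 (blk 24, set 0) → L1-HIT  vc=[]
4: 0xc0 (blk 24, set 0) → L1-HIT  vc=[]
5: 0x1fa (blk 63, set 7) → MISS  vc=[55]
6: 0xc7 (blk 24, set 0) → L1-HIT  vc=[55]
7: 0x1f3 (blk 62, set 6) → MISS  vc=[55, 54]
8: 0x1b6 (blk 54, set 6) → VC-HIT  vc=[55, 62]
9: 0x1f9 (blk 63, set 7) → L1-HIT  vc=[55, 62]
10: 0x1bb (blk 55, set 7) → VC-HIT  vc=[63, 62]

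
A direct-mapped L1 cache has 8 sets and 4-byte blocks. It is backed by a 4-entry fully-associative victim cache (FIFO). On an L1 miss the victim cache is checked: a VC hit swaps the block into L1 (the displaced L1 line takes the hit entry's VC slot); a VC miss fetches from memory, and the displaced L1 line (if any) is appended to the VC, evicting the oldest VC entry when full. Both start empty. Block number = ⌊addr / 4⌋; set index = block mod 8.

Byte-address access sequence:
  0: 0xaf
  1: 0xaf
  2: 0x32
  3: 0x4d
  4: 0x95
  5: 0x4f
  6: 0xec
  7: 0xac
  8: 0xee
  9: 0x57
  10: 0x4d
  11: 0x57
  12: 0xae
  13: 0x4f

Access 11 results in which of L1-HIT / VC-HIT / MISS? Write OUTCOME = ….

#0 0xaf→b43/s3 MISS; vc=[]
#1 0xaf→b43/s3 L1-HIT; vc=[]
#2 0x32→b12/s4 MISS; vc=[]
#3 0x4d→b19/s3 MISS; vc=[43]
#4 0x95→b37/s5 MISS; vc=[43]
#5 0x4f→b19/s3 L1-HIT; vc=[43]
#6 0xec→b59/s3 MISS; vc=[43,19]
#7 0xac→b43/s3 VC-HIT; vc=[59,19]
#8 0xee→b59/s3 VC-HIT; vc=[43,19]
#9 0x57→b21/s5 MISS; vc=[43,19,37]
#10 0x4d→b19/s3 VC-HIT; vc=[43,59,37]
#11 0x57→b21/s5 L1-HIT; vc=[43,59,37]
#12 0xae→b43/s3 VC-HIT; vc=[19,59,37]
#13 0x4f→b19/s3 VC-HIT; vc=[43,59,37]

OUTCOME = L1-HIT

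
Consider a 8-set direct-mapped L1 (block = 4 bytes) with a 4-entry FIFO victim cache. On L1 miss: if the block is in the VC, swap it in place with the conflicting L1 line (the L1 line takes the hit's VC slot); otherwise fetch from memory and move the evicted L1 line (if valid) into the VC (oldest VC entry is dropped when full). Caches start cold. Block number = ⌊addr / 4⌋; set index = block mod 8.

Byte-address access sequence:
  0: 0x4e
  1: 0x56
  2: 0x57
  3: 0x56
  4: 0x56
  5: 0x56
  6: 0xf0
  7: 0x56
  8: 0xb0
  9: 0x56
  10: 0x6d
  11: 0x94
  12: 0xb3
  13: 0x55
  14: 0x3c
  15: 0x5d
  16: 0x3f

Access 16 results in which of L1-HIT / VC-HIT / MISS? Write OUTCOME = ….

  [0] addr=0x4e blk=19 s=3: MISS | VC []
  [1] addr=0x56 blk=21 s=5: MISS | VC []
  [2] addr=0x57 blk=21 s=5: L1-HIT | VC []
  [3] addr=0x56 blk=21 s=5: L1-HIT | VC []
  [4] addr=0x56 blk=21 s=5: L1-HIT | VC []
  [5] addr=0x56 blk=21 s=5: L1-HIT | VC []
  [6] addr=0xf0 blk=60 s=4: MISS | VC []
  [7] addr=0x56 blk=21 s=5: L1-HIT | VC []
  [8] addr=0xb0 blk=44 s=4: MISS | VC [60]
  [9] addr=0x56 blk=21 s=5: L1-HIT | VC [60]
  [10] addr=0x6d blk=27 s=3: MISS | VC [60, 19]
  [11] addr=0x94 blk=37 s=5: MISS | VC [60, 19, 21]
  [12] addr=0xb3 blk=44 s=4: L1-HIT | VC [60, 19, 21]
  [13] addr=0x55 blk=21 s=5: VC-HIT | VC [60, 19, 37]
  [14] addr=0x3c blk=15 s=7: MISS | VC [60, 19, 37]
  [15] addr=0x5d blk=23 s=7: MISS | VC [60, 19, 37, 15]
  [16] addr=0x3f blk=15 s=7: VC-HIT | VC [60, 19, 37, 23]

OUTCOME = VC-HIT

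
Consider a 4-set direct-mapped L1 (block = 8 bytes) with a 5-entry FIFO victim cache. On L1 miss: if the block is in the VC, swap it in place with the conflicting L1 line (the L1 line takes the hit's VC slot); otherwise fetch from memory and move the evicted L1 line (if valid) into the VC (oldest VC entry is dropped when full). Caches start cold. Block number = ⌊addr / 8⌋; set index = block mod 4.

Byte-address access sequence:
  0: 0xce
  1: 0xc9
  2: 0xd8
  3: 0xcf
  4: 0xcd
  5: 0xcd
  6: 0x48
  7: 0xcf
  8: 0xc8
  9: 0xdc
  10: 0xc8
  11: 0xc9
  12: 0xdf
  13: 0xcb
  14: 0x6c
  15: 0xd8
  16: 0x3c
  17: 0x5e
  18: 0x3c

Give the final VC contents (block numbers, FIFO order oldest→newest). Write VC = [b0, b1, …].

VC = [9, 25, 27, 11]

0: 0xce (blk 25, set 1) → MISS  vc=[]
1: 0xc9 (blk 25, set 1) → L1-HIT  vc=[]
2: 0xd8 (blk 27, set 3) → MISS  vc=[]
3: 0xcf (blk 25, set 1) → L1-HIT  vc=[]
4: 0xcd (blk 25, set 1) → L1-HIT  vc=[]
5: 0xcd (blk 25, set 1) → L1-HIT  vc=[]
6: 0x48 (blk 9, set 1) → MISS  vc=[25]
7: 0xcf (blk 25, set 1) → VC-HIT  vc=[9]
8: 0xc8 (blk 25, set 1) → L1-HIT  vc=[9]
9: 0xdc (blk 27, set 3) → L1-HIT  vc=[9]
10: 0xc8 (blk 25, set 1) → L1-HIT  vc=[9]
11: 0xc9 (blk 25, set 1) → L1-HIT  vc=[9]
12: 0xdf (blk 27, set 3) → L1-HIT  vc=[9]
13: 0xcb (blk 25, set 1) → L1-HIT  vc=[9]
14: 0x6c (blk 13, set 1) → MISS  vc=[9, 25]
15: 0xd8 (blk 27, set 3) → L1-HIT  vc=[9, 25]
16: 0x3c (blk 7, set 3) → MISS  vc=[9, 25, 27]
17: 0x5e (blk 11, set 3) → MISS  vc=[9, 25, 27, 7]
18: 0x3c (blk 7, set 3) → VC-HIT  vc=[9, 25, 27, 11]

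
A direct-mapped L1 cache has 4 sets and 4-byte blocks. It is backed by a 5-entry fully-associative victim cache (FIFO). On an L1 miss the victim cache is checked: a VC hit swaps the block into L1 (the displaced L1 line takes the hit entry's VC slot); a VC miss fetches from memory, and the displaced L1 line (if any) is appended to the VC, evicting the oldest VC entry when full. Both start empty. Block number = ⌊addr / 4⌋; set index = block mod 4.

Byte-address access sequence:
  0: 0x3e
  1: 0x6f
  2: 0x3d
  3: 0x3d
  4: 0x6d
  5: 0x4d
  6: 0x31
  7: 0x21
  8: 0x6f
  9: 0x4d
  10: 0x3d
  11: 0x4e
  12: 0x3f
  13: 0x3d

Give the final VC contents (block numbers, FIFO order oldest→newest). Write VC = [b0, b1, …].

VC = [19, 27, 12]

0: 0x3e (blk 15, set 3) → MISS  vc=[]
1: 0x6f (blk 27, set 3) → MISS  vc=[15]
2: 0x3d (blk 15, set 3) → VC-HIT  vc=[27]
3: 0x3d (blk 15, set 3) → L1-HIT  vc=[27]
4: 0x6d (blk 27, set 3) → VC-HIT  vc=[15]
5: 0x4d (blk 19, set 3) → MISS  vc=[15, 27]
6: 0x31 (blk 12, set 0) → MISS  vc=[15, 27]
7: 0x21 (blk 8, set 0) → MISS  vc=[15, 27, 12]
8: 0x6f (blk 27, set 3) → VC-HIT  vc=[15, 19, 12]
9: 0x4d (blk 19, set 3) → VC-HIT  vc=[15, 27, 12]
10: 0x3d (blk 15, set 3) → VC-HIT  vc=[19, 27, 12]
11: 0x4e (blk 19, set 3) → VC-HIT  vc=[15, 27, 12]
12: 0x3f (blk 15, set 3) → VC-HIT  vc=[19, 27, 12]
13: 0x3d (blk 15, set 3) → L1-HIT  vc=[19, 27, 12]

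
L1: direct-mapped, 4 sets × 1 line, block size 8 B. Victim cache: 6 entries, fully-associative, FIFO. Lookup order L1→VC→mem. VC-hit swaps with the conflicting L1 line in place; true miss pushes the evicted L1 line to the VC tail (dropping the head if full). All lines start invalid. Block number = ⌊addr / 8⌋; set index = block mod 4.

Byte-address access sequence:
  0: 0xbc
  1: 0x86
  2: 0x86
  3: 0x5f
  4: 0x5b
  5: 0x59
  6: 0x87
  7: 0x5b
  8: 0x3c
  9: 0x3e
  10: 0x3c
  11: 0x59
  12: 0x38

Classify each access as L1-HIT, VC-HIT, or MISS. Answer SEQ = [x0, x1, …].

0: 0xbc (blk 23, set 3) → MISS  vc=[]
1: 0x86 (blk 16, set 0) → MISS  vc=[]
2: 0x86 (blk 16, set 0) → L1-HIT  vc=[]
3: 0x5f (blk 11, set 3) → MISS  vc=[23]
4: 0x5b (blk 11, set 3) → L1-HIT  vc=[23]
5: 0x59 (blk 11, set 3) → L1-HIT  vc=[23]
6: 0x87 (blk 16, set 0) → L1-HIT  vc=[23]
7: 0x5b (blk 11, set 3) → L1-HIT  vc=[23]
8: 0x3c (blk 7, set 3) → MISS  vc=[23, 11]
9: 0x3e (blk 7, set 3) → L1-HIT  vc=[23, 11]
10: 0x3c (blk 7, set 3) → L1-HIT  vc=[23, 11]
11: 0x59 (blk 11, set 3) → VC-HIT  vc=[23, 7]
12: 0x38 (blk 7, set 3) → VC-HIT  vc=[23, 11]

SEQ = [MISS, MISS, L1-HIT, MISS, L1-HIT, L1-HIT, L1-HIT, L1-HIT, MISS, L1-HIT, L1-HIT, VC-HIT, VC-HIT]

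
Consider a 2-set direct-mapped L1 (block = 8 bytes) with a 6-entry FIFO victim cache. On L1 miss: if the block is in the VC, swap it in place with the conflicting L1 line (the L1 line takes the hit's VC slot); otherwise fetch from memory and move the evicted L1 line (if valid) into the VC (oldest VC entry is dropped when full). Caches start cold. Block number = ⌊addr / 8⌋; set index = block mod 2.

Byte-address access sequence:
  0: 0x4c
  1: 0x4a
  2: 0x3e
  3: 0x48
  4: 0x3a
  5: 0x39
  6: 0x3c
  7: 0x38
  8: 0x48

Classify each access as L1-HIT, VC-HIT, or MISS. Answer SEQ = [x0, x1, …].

SEQ = [MISS, L1-HIT, MISS, VC-HIT, VC-HIT, L1-HIT, L1-HIT, L1-HIT, VC-HIT]

0: 0x4c (blk 9, set 1) → MISS  vc=[]
1: 0x4a (blk 9, set 1) → L1-HIT  vc=[]
2: 0x3e (blk 7, set 1) → MISS  vc=[9]
3: 0x48 (blk 9, set 1) → VC-HIT  vc=[7]
4: 0x3a (blk 7, set 1) → VC-HIT  vc=[9]
5: 0x39 (blk 7, set 1) → L1-HIT  vc=[9]
6: 0x3c (blk 7, set 1) → L1-HIT  vc=[9]
7: 0x38 (blk 7, set 1) → L1-HIT  vc=[9]
8: 0x48 (blk 9, set 1) → VC-HIT  vc=[7]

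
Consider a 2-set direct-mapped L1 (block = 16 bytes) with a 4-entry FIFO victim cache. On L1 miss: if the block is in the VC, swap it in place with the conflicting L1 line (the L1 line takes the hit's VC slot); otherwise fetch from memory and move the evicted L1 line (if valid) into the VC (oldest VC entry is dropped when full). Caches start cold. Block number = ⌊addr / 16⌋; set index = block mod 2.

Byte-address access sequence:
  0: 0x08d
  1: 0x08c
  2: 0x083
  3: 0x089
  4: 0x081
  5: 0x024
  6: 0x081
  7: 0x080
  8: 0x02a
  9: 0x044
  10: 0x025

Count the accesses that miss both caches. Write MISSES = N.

  [0] addr=0x8d blk=8 s=0: MISS | VC []
  [1] addr=0x8c blk=8 s=0: L1-HIT | VC []
  [2] addr=0x83 blk=8 s=0: L1-HIT | VC []
  [3] addr=0x89 blk=8 s=0: L1-HIT | VC []
  [4] addr=0x81 blk=8 s=0: L1-HIT | VC []
  [5] addr=0x24 blk=2 s=0: MISS | VC [8]
  [6] addr=0x81 blk=8 s=0: VC-HIT | VC [2]
  [7] addr=0x80 blk=8 s=0: L1-HIT | VC [2]
  [8] addr=0x2a blk=2 s=0: VC-HIT | VC [8]
  [9] addr=0x44 blk=4 s=0: MISS | VC [8, 2]
  [10] addr=0x25 blk=2 s=0: VC-HIT | VC [8, 4]

MISSES = 3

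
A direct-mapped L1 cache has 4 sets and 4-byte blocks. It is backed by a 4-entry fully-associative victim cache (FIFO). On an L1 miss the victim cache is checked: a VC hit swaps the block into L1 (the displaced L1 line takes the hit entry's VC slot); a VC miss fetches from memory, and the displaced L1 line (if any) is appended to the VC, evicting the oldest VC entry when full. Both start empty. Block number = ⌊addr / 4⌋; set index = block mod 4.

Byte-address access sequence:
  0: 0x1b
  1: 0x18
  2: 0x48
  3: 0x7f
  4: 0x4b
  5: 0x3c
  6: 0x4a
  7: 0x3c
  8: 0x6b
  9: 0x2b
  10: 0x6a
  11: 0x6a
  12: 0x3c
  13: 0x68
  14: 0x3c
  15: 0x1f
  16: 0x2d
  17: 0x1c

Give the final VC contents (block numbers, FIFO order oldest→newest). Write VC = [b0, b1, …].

VC = [18, 10, 15, 11]

#0 0x1b→b6/s2 MISS; vc=[]
#1 0x18→b6/s2 L1-HIT; vc=[]
#2 0x48→b18/s2 MISS; vc=[6]
#3 0x7f→b31/s3 MISS; vc=[6]
#4 0x4b→b18/s2 L1-HIT; vc=[6]
#5 0x3c→b15/s3 MISS; vc=[6,31]
#6 0x4a→b18/s2 L1-HIT; vc=[6,31]
#7 0x3c→b15/s3 L1-HIT; vc=[6,31]
#8 0x6b→b26/s2 MISS; vc=[6,31,18]
#9 0x2b→b10/s2 MISS; vc=[6,31,18,26]
#10 0x6a→b26/s2 VC-HIT; vc=[6,31,18,10]
#11 0x6a→b26/s2 L1-HIT; vc=[6,31,18,10]
#12 0x3c→b15/s3 L1-HIT; vc=[6,31,18,10]
#13 0x68→b26/s2 L1-HIT; vc=[6,31,18,10]
#14 0x3c→b15/s3 L1-HIT; vc=[6,31,18,10]
#15 0x1f→b7/s3 MISS; vc=[31,18,10,15]
#16 0x2d→b11/s3 MISS; vc=[18,10,15,7]
#17 0x1c→b7/s3 VC-HIT; vc=[18,10,15,11]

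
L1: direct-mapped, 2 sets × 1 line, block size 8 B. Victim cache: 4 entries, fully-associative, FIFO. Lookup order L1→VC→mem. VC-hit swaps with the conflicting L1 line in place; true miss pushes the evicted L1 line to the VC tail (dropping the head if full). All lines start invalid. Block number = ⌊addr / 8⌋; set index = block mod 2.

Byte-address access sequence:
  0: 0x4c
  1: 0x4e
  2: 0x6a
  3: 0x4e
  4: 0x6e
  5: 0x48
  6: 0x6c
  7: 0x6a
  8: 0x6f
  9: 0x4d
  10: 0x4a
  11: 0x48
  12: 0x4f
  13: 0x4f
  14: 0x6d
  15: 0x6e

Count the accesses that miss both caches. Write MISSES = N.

0: 0x4c (blk 9, set 1) → MISS  vc=[]
1: 0x4e (blk 9, set 1) → L1-HIT  vc=[]
2: 0x6a (blk 13, set 1) → MISS  vc=[9]
3: 0x4e (blk 9, set 1) → VC-HIT  vc=[13]
4: 0x6e (blk 13, set 1) → VC-HIT  vc=[9]
5: 0x48 (blk 9, set 1) → VC-HIT  vc=[13]
6: 0x6c (blk 13, set 1) → VC-HIT  vc=[9]
7: 0x6a (blk 13, set 1) → L1-HIT  vc=[9]
8: 0x6f (blk 13, set 1) → L1-HIT  vc=[9]
9: 0x4d (blk 9, set 1) → VC-HIT  vc=[13]
10: 0x4a (blk 9, set 1) → L1-HIT  vc=[13]
11: 0x48 (blk 9, set 1) → L1-HIT  vc=[13]
12: 0x4f (blk 9, set 1) → L1-HIT  vc=[13]
13: 0x4f (blk 9, set 1) → L1-HIT  vc=[13]
14: 0x6d (blk 13, set 1) → VC-HIT  vc=[9]
15: 0x6e (blk 13, set 1) → L1-HIT  vc=[9]

MISSES = 2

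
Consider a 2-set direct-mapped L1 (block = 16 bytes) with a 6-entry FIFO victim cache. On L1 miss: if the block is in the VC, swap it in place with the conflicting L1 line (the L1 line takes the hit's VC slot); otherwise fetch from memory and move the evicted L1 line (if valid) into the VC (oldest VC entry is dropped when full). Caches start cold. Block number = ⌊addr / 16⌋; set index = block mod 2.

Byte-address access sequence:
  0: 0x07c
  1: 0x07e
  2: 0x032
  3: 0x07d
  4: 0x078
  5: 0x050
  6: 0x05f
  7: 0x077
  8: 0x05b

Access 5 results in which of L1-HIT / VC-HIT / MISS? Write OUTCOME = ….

#0 0x7c→b7/s1 MISS; vc=[]
#1 0x7e→b7/s1 L1-HIT; vc=[]
#2 0x32→b3/s1 MISS; vc=[7]
#3 0x7d→b7/s1 VC-HIT; vc=[3]
#4 0x78→b7/s1 L1-HIT; vc=[3]
#5 0x50→b5/s1 MISS; vc=[3,7]
#6 0x5f→b5/s1 L1-HIT; vc=[3,7]
#7 0x77→b7/s1 VC-HIT; vc=[3,5]
#8 0x5b→b5/s1 VC-HIT; vc=[3,7]

OUTCOME = MISS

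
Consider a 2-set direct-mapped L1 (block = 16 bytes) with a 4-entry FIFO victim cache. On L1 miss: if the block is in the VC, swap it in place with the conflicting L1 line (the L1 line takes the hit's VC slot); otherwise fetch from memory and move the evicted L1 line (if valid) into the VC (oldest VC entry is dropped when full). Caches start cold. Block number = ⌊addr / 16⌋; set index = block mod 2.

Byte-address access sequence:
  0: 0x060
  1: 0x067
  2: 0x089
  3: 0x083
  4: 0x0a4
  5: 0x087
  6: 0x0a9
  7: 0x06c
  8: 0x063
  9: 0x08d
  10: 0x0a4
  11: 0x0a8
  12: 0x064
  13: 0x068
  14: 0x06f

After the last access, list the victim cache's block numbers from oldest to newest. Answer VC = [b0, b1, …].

VC = [8, 10]

0: 0x60 (blk 6, set 0) → MISS  vc=[]
1: 0x67 (blk 6, set 0) → L1-HIT  vc=[]
2: 0x89 (blk 8, set 0) → MISS  vc=[6]
3: 0x83 (blk 8, set 0) → L1-HIT  vc=[6]
4: 0xa4 (blk 10, set 0) → MISS  vc=[6, 8]
5: 0x87 (blk 8, set 0) → VC-HIT  vc=[6, 10]
6: 0xa9 (blk 10, set 0) → VC-HIT  vc=[6, 8]
7: 0x6c (blk 6, set 0) → VC-HIT  vc=[10, 8]
8: 0x63 (blk 6, set 0) → L1-HIT  vc=[10, 8]
9: 0x8d (blk 8, set 0) → VC-HIT  vc=[10, 6]
10: 0xa4 (blk 10, set 0) → VC-HIT  vc=[8, 6]
11: 0xa8 (blk 10, set 0) → L1-HIT  vc=[8, 6]
12: 0x64 (blk 6, set 0) → VC-HIT  vc=[8, 10]
13: 0x68 (blk 6, set 0) → L1-HIT  vc=[8, 10]
14: 0x6f (blk 6, set 0) → L1-HIT  vc=[8, 10]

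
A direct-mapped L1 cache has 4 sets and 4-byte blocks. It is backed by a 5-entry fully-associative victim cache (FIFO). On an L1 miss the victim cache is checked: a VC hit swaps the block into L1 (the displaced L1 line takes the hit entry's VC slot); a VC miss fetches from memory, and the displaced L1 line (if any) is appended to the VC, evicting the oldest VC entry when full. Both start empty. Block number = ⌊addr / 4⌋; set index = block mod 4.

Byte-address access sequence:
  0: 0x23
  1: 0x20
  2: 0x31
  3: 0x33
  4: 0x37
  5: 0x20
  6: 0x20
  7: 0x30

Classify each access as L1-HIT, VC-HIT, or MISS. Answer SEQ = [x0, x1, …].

  [0] addr=0x23 blk=8 s=0: MISS | VC []
  [1] addr=0x20 blk=8 s=0: L1-HIT | VC []
  [2] addr=0x31 blk=12 s=0: MISS | VC [8]
  [3] addr=0x33 blk=12 s=0: L1-HIT | VC [8]
  [4] addr=0x37 blk=13 s=1: MISS | VC [8]
  [5] addr=0x20 blk=8 s=0: VC-HIT | VC [12]
  [6] addr=0x20 blk=8 s=0: L1-HIT | VC [12]
  [7] addr=0x30 blk=12 s=0: VC-HIT | VC [8]

SEQ = [MISS, L1-HIT, MISS, L1-HIT, MISS, VC-HIT, L1-HIT, VC-HIT]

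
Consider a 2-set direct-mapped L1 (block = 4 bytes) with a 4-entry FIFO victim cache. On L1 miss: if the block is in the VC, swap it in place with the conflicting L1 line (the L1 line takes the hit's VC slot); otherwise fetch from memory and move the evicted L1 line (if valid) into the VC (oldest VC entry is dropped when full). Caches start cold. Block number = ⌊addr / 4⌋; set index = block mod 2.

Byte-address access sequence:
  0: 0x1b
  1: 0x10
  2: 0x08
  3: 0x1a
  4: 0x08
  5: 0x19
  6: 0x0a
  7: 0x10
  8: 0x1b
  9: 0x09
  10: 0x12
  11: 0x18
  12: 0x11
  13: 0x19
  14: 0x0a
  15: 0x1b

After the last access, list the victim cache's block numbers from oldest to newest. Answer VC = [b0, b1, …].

  [0] addr=0x1b blk=6 s=0: MISS | VC []
  [1] addr=0x10 blk=4 s=0: MISS | VC [6]
  [2] addr=0x8 blk=2 s=0: MISS | VC [6, 4]
  [3] addr=0x1a blk=6 s=0: VC-HIT | VC [2, 4]
  [4] addr=0x8 blk=2 s=0: VC-HIT | VC [6, 4]
  [5] addr=0x19 blk=6 s=0: VC-HIT | VC [2, 4]
  [6] addr=0xa blk=2 s=0: VC-HIT | VC [6, 4]
  [7] addr=0x10 blk=4 s=0: VC-HIT | VC [6, 2]
  [8] addr=0x1b blk=6 s=0: VC-HIT | VC [4, 2]
  [9] addr=0x9 blk=2 s=0: VC-HIT | VC [4, 6]
  [10] addr=0x12 blk=4 s=0: VC-HIT | VC [2, 6]
  [11] addr=0x18 blk=6 s=0: VC-HIT | VC [2, 4]
  [12] addr=0x11 blk=4 s=0: VC-HIT | VC [2, 6]
  [13] addr=0x19 blk=6 s=0: VC-HIT | VC [2, 4]
  [14] addr=0xa blk=2 s=0: VC-HIT | VC [6, 4]
  [15] addr=0x1b blk=6 s=0: VC-HIT | VC [2, 4]

VC = [2, 4]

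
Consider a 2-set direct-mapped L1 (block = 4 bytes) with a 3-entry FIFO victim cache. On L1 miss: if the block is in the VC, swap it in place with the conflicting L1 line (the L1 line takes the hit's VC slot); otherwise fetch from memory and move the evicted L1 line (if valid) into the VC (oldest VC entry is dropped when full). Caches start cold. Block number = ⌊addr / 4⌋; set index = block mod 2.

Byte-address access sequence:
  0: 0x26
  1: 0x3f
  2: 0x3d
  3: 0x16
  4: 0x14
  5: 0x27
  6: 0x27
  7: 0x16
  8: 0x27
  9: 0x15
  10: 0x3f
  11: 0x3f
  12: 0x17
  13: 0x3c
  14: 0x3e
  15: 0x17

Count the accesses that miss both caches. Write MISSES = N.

MISSES = 3

0: 0x26 (blk 9, set 1) → MISS  vc=[]
1: 0x3f (blk 15, set 1) → MISS  vc=[9]
2: 0x3d (blk 15, set 1) → L1-HIT  vc=[9]
3: 0x16 (blk 5, set 1) → MISS  vc=[9, 15]
4: 0x14 (blk 5, set 1) → L1-HIT  vc=[9, 15]
5: 0x27 (blk 9, set 1) → VC-HIT  vc=[5, 15]
6: 0x27 (blk 9, set 1) → L1-HIT  vc=[5, 15]
7: 0x16 (blk 5, set 1) → VC-HIT  vc=[9, 15]
8: 0x27 (blk 9, set 1) → VC-HIT  vc=[5, 15]
9: 0x15 (blk 5, set 1) → VC-HIT  vc=[9, 15]
10: 0x3f (blk 15, set 1) → VC-HIT  vc=[9, 5]
11: 0x3f (blk 15, set 1) → L1-HIT  vc=[9, 5]
12: 0x17 (blk 5, set 1) → VC-HIT  vc=[9, 15]
13: 0x3c (blk 15, set 1) → VC-HIT  vc=[9, 5]
14: 0x3e (blk 15, set 1) → L1-HIT  vc=[9, 5]
15: 0x17 (blk 5, set 1) → VC-HIT  vc=[9, 15]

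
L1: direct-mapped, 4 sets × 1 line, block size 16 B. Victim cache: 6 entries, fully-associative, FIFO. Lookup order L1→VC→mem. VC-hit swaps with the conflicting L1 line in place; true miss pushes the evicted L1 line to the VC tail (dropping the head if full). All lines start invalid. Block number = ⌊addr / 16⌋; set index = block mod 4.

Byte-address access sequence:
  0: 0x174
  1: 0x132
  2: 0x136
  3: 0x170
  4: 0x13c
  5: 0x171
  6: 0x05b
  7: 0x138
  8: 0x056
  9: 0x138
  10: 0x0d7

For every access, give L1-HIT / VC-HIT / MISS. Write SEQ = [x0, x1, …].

SEQ = [MISS, MISS, L1-HIT, VC-HIT, VC-HIT, VC-HIT, MISS, VC-HIT, L1-HIT, L1-HIT, MISS]

#0 0x174→b23/s3 MISS; vc=[]
#1 0x132→b19/s3 MISS; vc=[23]
#2 0x136→b19/s3 L1-HIT; vc=[23]
#3 0x170→b23/s3 VC-HIT; vc=[19]
#4 0x13c→b19/s3 VC-HIT; vc=[23]
#5 0x171→b23/s3 VC-HIT; vc=[19]
#6 0x5b→b5/s1 MISS; vc=[19]
#7 0x138→b19/s3 VC-HIT; vc=[23]
#8 0x56→b5/s1 L1-HIT; vc=[23]
#9 0x138→b19/s3 L1-HIT; vc=[23]
#10 0xd7→b13/s1 MISS; vc=[23,5]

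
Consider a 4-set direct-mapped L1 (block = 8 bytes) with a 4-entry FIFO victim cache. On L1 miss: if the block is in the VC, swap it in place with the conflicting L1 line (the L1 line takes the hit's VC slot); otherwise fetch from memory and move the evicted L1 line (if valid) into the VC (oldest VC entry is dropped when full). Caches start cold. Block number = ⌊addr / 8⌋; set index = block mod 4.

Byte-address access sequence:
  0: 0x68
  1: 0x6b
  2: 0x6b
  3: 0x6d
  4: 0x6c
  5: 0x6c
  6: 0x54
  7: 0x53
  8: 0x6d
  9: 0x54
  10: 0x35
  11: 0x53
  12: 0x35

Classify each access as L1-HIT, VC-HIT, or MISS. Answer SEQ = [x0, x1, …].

SEQ = [MISS, L1-HIT, L1-HIT, L1-HIT, L1-HIT, L1-HIT, MISS, L1-HIT, L1-HIT, L1-HIT, MISS, VC-HIT, VC-HIT]

#0 0x68→b13/s1 MISS; vc=[]
#1 0x6b→b13/s1 L1-HIT; vc=[]
#2 0x6b→b13/s1 L1-HIT; vc=[]
#3 0x6d→b13/s1 L1-HIT; vc=[]
#4 0x6c→b13/s1 L1-HIT; vc=[]
#5 0x6c→b13/s1 L1-HIT; vc=[]
#6 0x54→b10/s2 MISS; vc=[]
#7 0x53→b10/s2 L1-HIT; vc=[]
#8 0x6d→b13/s1 L1-HIT; vc=[]
#9 0x54→b10/s2 L1-HIT; vc=[]
#10 0x35→b6/s2 MISS; vc=[10]
#11 0x53→b10/s2 VC-HIT; vc=[6]
#12 0x35→b6/s2 VC-HIT; vc=[10]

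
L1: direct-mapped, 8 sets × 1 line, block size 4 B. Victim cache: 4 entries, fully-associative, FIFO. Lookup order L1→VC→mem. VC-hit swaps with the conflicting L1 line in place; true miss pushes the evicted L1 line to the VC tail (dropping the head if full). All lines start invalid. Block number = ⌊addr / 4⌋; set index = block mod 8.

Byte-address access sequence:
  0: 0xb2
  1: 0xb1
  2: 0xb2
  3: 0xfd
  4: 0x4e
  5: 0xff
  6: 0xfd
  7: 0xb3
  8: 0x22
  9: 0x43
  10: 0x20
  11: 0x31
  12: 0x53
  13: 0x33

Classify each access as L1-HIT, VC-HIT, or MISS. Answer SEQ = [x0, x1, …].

SEQ = [MISS, L1-HIT, L1-HIT, MISS, MISS, L1-HIT, L1-HIT, L1-HIT, MISS, MISS, VC-HIT, MISS, MISS, VC-HIT]

  [0] addr=0xb2 blk=44 s=4: MISS | VC []
  [1] addr=0xb1 blk=44 s=4: L1-HIT | VC []
  [2] addr=0xb2 blk=44 s=4: L1-HIT | VC []
  [3] addr=0xfd blk=63 s=7: MISS | VC []
  [4] addr=0x4e blk=19 s=3: MISS | VC []
  [5] addr=0xff blk=63 s=7: L1-HIT | VC []
  [6] addr=0xfd blk=63 s=7: L1-HIT | VC []
  [7] addr=0xb3 blk=44 s=4: L1-HIT | VC []
  [8] addr=0x22 blk=8 s=0: MISS | VC []
  [9] addr=0x43 blk=16 s=0: MISS | VC [8]
  [10] addr=0x20 blk=8 s=0: VC-HIT | VC [16]
  [11] addr=0x31 blk=12 s=4: MISS | VC [16, 44]
  [12] addr=0x53 blk=20 s=4: MISS | VC [16, 44, 12]
  [13] addr=0x33 blk=12 s=4: VC-HIT | VC [16, 44, 20]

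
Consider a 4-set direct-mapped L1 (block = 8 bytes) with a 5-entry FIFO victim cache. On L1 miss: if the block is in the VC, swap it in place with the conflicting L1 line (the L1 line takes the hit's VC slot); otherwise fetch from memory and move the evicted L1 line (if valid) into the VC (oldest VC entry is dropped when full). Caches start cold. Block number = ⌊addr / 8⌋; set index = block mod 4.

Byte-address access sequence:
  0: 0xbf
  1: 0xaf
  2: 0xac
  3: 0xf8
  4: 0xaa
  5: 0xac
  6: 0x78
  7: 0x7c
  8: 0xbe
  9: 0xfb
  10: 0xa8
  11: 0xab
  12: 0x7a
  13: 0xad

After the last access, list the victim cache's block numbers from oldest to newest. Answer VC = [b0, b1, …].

VC = [31, 23]

#0 0xbf→b23/s3 MISS; vc=[]
#1 0xaf→b21/s1 MISS; vc=[]
#2 0xac→b21/s1 L1-HIT; vc=[]
#3 0xf8→b31/s3 MISS; vc=[23]
#4 0xaa→b21/s1 L1-HIT; vc=[23]
#5 0xac→b21/s1 L1-HIT; vc=[23]
#6 0x78→b15/s3 MISS; vc=[23,31]
#7 0x7c→b15/s3 L1-HIT; vc=[23,31]
#8 0xbe→b23/s3 VC-HIT; vc=[15,31]
#9 0xfb→b31/s3 VC-HIT; vc=[15,23]
#10 0xa8→b21/s1 L1-HIT; vc=[15,23]
#11 0xab→b21/s1 L1-HIT; vc=[15,23]
#12 0x7a→b15/s3 VC-HIT; vc=[31,23]
#13 0xad→b21/s1 L1-HIT; vc=[31,23]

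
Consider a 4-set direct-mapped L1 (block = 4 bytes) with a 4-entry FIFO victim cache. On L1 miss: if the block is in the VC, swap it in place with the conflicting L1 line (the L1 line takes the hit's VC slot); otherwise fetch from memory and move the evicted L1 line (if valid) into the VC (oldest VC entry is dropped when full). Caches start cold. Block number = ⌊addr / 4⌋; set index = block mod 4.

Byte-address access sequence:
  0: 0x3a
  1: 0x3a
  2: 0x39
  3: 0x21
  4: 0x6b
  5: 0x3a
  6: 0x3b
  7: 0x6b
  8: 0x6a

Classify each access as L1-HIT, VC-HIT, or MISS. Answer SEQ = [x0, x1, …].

SEQ = [MISS, L1-HIT, L1-HIT, MISS, MISS, VC-HIT, L1-HIT, VC-HIT, L1-HIT]

  [0] addr=0x3a blk=14 s=2: MISS | VC []
  [1] addr=0x3a blk=14 s=2: L1-HIT | VC []
  [2] addr=0x39 blk=14 s=2: L1-HIT | VC []
  [3] addr=0x21 blk=8 s=0: MISS | VC []
  [4] addr=0x6b blk=26 s=2: MISS | VC [14]
  [5] addr=0x3a blk=14 s=2: VC-HIT | VC [26]
  [6] addr=0x3b blk=14 s=2: L1-HIT | VC [26]
  [7] addr=0x6b blk=26 s=2: VC-HIT | VC [14]
  [8] addr=0x6a blk=26 s=2: L1-HIT | VC [14]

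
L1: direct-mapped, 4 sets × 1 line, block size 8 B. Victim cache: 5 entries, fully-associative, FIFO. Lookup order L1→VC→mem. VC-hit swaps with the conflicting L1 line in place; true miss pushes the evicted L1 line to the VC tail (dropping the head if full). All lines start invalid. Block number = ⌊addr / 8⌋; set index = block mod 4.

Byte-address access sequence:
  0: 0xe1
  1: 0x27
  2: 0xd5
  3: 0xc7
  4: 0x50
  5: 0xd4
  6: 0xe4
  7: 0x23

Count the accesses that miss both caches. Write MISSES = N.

  [0] addr=0xe1 blk=28 s=0: MISS | VC []
  [1] addr=0x27 blk=4 s=0: MISS | VC [28]
  [2] addr=0xd5 blk=26 s=2: MISS | VC [28]
  [3] addr=0xc7 blk=24 s=0: MISS | VC [28, 4]
  [4] addr=0x50 blk=10 s=2: MISS | VC [28, 4, 26]
  [5] addr=0xd4 blk=26 s=2: VC-HIT | VC [28, 4, 10]
  [6] addr=0xe4 blk=28 s=0: VC-HIT | VC [24, 4, 10]
  [7] addr=0x23 blk=4 s=0: VC-HIT | VC [24, 28, 10]

MISSES = 5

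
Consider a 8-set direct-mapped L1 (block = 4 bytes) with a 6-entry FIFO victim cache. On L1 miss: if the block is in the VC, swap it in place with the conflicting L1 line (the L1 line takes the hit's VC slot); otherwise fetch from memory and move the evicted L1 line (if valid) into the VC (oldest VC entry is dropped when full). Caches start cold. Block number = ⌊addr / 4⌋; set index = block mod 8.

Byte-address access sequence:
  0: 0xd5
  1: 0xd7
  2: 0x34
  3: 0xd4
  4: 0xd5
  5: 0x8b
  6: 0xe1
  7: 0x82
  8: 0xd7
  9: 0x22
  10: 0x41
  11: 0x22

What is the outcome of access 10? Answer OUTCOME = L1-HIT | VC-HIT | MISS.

#0 0xd5→b53/s5 MISS; vc=[]
#1 0xd7→b53/s5 L1-HIT; vc=[]
#2 0x34→b13/s5 MISS; vc=[53]
#3 0xd4→b53/s5 VC-HIT; vc=[13]
#4 0xd5→b53/s5 L1-HIT; vc=[13]
#5 0x8b→b34/s2 MISS; vc=[13]
#6 0xe1→b56/s0 MISS; vc=[13]
#7 0x82→b32/s0 MISS; vc=[13,56]
#8 0xd7→b53/s5 L1-HIT; vc=[13,56]
#9 0x22→b8/s0 MISS; vc=[13,56,32]
#10 0x41→b16/s0 MISS; vc=[13,56,32,8]
#11 0x22→b8/s0 VC-HIT; vc=[13,56,32,16]

OUTCOME = MISS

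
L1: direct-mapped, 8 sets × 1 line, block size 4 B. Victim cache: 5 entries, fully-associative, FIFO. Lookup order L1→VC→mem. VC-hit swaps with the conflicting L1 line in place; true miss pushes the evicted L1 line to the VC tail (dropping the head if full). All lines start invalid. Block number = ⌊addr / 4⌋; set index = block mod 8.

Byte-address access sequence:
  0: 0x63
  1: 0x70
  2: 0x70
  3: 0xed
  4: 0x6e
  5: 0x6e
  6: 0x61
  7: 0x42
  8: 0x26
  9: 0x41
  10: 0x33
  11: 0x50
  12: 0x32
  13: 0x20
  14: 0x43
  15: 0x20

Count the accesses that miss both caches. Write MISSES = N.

#0 0x63→b24/s0 MISS; vc=[]
#1 0x70→b28/s4 MISS; vc=[]
#2 0x70→b28/s4 L1-HIT; vc=[]
#3 0xed→b59/s3 MISS; vc=[]
#4 0x6e→b27/s3 MISS; vc=[59]
#5 0x6e→b27/s3 L1-HIT; vc=[59]
#6 0x61→b24/s0 L1-HIT; vc=[59]
#7 0x42→b16/s0 MISS; vc=[59,24]
#8 0x26→b9/s1 MISS; vc=[59,24]
#9 0x41→b16/s0 L1-HIT; vc=[59,24]
#10 0x33→b12/s4 MISS; vc=[59,24,28]
#11 0x50→b20/s4 MISS; vc=[59,24,28,12]
#12 0x32→b12/s4 VC-HIT; vc=[59,24,28,20]
#13 0x20→b8/s0 MISS; vc=[59,24,28,20,16]
#14 0x43→b16/s0 VC-HIT; vc=[59,24,28,20,8]
#15 0x20→b8/s0 VC-HIT; vc=[59,24,28,20,16]

MISSES = 9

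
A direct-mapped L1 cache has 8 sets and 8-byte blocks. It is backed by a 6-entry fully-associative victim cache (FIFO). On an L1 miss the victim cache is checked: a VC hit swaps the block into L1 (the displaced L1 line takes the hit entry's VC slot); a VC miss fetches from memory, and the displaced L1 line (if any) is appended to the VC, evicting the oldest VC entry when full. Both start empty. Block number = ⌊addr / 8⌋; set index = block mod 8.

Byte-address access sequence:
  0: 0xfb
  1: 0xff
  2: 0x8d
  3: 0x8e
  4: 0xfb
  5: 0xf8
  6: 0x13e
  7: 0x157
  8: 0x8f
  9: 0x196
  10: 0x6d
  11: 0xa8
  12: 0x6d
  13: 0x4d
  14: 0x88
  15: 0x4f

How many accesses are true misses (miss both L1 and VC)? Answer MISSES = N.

MISSES = 8

  [0] addr=0xfb blk=31 s=7: MISS | VC []
  [1] addr=0xff blk=31 s=7: L1-HIT | VC []
  [2] addr=0x8d blk=17 s=1: MISS | VC []
  [3] addr=0x8e blk=17 s=1: L1-HIT | VC []
  [4] addr=0xfb blk=31 s=7: L1-HIT | VC []
  [5] addr=0xf8 blk=31 s=7: L1-HIT | VC []
  [6] addr=0x13e blk=39 s=7: MISS | VC [31]
  [7] addr=0x157 blk=42 s=2: MISS | VC [31]
  [8] addr=0x8f blk=17 s=1: L1-HIT | VC [31]
  [9] addr=0x196 blk=50 s=2: MISS | VC [31, 42]
  [10] addr=0x6d blk=13 s=5: MISS | VC [31, 42]
  [11] addr=0xa8 blk=21 s=5: MISS | VC [31, 42, 13]
  [12] addr=0x6d blk=13 s=5: VC-HIT | VC [31, 42, 21]
  [13] addr=0x4d blk=9 s=1: MISS | VC [31, 42, 21, 17]
  [14] addr=0x88 blk=17 s=1: VC-HIT | VC [31, 42, 21, 9]
  [15] addr=0x4f blk=9 s=1: VC-HIT | VC [31, 42, 21, 17]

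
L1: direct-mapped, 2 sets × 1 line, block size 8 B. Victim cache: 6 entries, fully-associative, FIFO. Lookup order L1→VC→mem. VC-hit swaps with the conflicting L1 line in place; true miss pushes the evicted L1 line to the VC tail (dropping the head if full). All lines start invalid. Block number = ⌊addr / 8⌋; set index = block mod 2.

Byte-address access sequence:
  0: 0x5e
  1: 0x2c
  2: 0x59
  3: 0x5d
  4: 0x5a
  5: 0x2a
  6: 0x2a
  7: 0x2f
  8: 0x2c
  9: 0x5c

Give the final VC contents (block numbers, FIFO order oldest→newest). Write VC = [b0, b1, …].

  [0] addr=0x5e blk=11 s=1: MISS | VC []
  [1] addr=0x2c blk=5 s=1: MISS | VC [11]
  [2] addr=0x59 blk=11 s=1: VC-HIT | VC [5]
  [3] addr=0x5d blk=11 s=1: L1-HIT | VC [5]
  [4] addr=0x5a blk=11 s=1: L1-HIT | VC [5]
  [5] addr=0x2a blk=5 s=1: VC-HIT | VC [11]
  [6] addr=0x2a blk=5 s=1: L1-HIT | VC [11]
  [7] addr=0x2f blk=5 s=1: L1-HIT | VC [11]
  [8] addr=0x2c blk=5 s=1: L1-HIT | VC [11]
  [9] addr=0x5c blk=11 s=1: VC-HIT | VC [5]

VC = [5]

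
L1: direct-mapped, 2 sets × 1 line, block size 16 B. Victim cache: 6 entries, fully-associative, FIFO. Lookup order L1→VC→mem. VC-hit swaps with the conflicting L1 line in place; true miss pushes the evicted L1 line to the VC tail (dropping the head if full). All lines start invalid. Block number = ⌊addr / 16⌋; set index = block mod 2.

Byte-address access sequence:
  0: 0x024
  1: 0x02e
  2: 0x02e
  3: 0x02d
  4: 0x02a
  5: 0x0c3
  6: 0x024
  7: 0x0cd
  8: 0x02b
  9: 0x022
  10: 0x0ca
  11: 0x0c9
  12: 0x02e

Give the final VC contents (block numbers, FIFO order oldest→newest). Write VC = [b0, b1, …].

0: 0x24 (blk 2, set 0) → MISS  vc=[]
1: 0x2e (blk 2, set 0) → L1-HIT  vc=[]
2: 0x2e (blk 2, set 0) → L1-HIT  vc=[]
3: 0x2d (blk 2, set 0) → L1-HIT  vc=[]
4: 0x2a (blk 2, set 0) → L1-HIT  vc=[]
5: 0xc3 (blk 12, set 0) → MISS  vc=[2]
6: 0x24 (blk 2, set 0) → VC-HIT  vc=[12]
7: 0xcd (blk 12, set 0) → VC-HIT  vc=[2]
8: 0x2b (blk 2, set 0) → VC-HIT  vc=[12]
9: 0x22 (blk 2, set 0) → L1-HIT  vc=[12]
10: 0xca (blk 12, set 0) → VC-HIT  vc=[2]
11: 0xc9 (blk 12, set 0) → L1-HIT  vc=[2]
12: 0x2e (blk 2, set 0) → VC-HIT  vc=[12]

VC = [12]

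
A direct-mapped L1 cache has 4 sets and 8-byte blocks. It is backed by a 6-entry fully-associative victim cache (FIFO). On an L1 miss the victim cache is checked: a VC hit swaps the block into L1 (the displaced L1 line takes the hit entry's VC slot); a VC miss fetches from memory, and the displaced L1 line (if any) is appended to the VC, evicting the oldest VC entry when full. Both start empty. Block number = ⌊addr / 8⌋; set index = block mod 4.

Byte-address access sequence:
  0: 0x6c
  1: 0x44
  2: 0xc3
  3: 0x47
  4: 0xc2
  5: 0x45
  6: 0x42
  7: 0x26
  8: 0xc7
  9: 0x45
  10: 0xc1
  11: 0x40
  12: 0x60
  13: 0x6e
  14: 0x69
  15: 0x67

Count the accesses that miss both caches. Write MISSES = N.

MISSES = 5

  [0] addr=0x6c blk=13 s=1: MISS | VC []
  [1] addr=0x44 blk=8 s=0: MISS | VC []
  [2] addr=0xc3 blk=24 s=0: MISS | VC [8]
  [3] addr=0x47 blk=8 s=0: VC-HIT | VC [24]
  [4] addr=0xc2 blk=24 s=0: VC-HIT | VC [8]
  [5] addr=0x45 blk=8 s=0: VC-HIT | VC [24]
  [6] addr=0x42 blk=8 s=0: L1-HIT | VC [24]
  [7] addr=0x26 blk=4 s=0: MISS | VC [24, 8]
  [8] addr=0xc7 blk=24 s=0: VC-HIT | VC [4, 8]
  [9] addr=0x45 blk=8 s=0: VC-HIT | VC [4, 24]
  [10] addr=0xc1 blk=24 s=0: VC-HIT | VC [4, 8]
  [11] addr=0x40 blk=8 s=0: VC-HIT | VC [4, 24]
  [12] addr=0x60 blk=12 s=0: MISS | VC [4, 24, 8]
  [13] addr=0x6e blk=13 s=1: L1-HIT | VC [4, 24, 8]
  [14] addr=0x69 blk=13 s=1: L1-HIT | VC [4, 24, 8]
  [15] addr=0x67 blk=12 s=0: L1-HIT | VC [4, 24, 8]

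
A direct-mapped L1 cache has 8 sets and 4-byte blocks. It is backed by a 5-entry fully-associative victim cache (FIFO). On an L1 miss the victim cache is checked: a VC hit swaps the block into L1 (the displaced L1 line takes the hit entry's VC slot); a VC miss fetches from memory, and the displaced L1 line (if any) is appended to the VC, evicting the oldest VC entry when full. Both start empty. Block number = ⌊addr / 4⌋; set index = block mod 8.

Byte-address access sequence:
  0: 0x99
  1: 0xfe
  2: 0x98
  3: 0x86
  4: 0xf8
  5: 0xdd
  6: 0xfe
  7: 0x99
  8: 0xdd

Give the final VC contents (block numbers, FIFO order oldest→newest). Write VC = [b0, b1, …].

VC = [62, 63]

0: 0x99 (blk 38, set 6) → MISS  vc=[]
1: 0xfe (blk 63, set 7) → MISS  vc=[]
2: 0x98 (blk 38, set 6) → L1-HIT  vc=[]
3: 0x86 (blk 33, set 1) → MISS  vc=[]
4: 0xf8 (blk 62, set 6) → MISS  vc=[38]
5: 0xdd (blk 55, set 7) → MISS  vc=[38, 63]
6: 0xfe (blk 63, set 7) → VC-HIT  vc=[38, 55]
7: 0x99 (blk 38, set 6) → VC-HIT  vc=[62, 55]
8: 0xdd (blk 55, set 7) → VC-HIT  vc=[62, 63]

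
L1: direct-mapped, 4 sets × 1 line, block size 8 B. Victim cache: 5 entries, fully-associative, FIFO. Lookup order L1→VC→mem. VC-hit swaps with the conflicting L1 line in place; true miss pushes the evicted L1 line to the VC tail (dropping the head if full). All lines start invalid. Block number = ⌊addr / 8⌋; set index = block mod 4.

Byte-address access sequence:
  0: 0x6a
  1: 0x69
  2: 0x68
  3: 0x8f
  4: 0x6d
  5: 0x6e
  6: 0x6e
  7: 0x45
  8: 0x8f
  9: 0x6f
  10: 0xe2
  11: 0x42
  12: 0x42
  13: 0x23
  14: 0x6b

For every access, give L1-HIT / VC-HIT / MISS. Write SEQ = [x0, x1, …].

SEQ = [MISS, L1-HIT, L1-HIT, MISS, VC-HIT, L1-HIT, L1-HIT, MISS, VC-HIT, VC-HIT, MISS, VC-HIT, L1-HIT, MISS, L1-HIT]

#0 0x6a→b13/s1 MISS; vc=[]
#1 0x69→b13/s1 L1-HIT; vc=[]
#2 0x68→b13/s1 L1-HIT; vc=[]
#3 0x8f→b17/s1 MISS; vc=[13]
#4 0x6d→b13/s1 VC-HIT; vc=[17]
#5 0x6e→b13/s1 L1-HIT; vc=[17]
#6 0x6e→b13/s1 L1-HIT; vc=[17]
#7 0x45→b8/s0 MISS; vc=[17]
#8 0x8f→b17/s1 VC-HIT; vc=[13]
#9 0x6f→b13/s1 VC-HIT; vc=[17]
#10 0xe2→b28/s0 MISS; vc=[17,8]
#11 0x42→b8/s0 VC-HIT; vc=[17,28]
#12 0x42→b8/s0 L1-HIT; vc=[17,28]
#13 0x23→b4/s0 MISS; vc=[17,28,8]
#14 0x6b→b13/s1 L1-HIT; vc=[17,28,8]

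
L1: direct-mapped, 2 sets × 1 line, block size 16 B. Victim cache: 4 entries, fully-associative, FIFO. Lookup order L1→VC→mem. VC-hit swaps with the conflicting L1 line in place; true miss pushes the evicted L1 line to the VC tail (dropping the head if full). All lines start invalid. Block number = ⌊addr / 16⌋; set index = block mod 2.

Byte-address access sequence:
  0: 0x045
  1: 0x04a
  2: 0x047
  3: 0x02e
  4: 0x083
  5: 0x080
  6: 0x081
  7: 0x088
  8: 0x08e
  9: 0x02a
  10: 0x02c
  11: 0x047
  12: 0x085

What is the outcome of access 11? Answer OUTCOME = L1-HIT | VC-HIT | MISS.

  [0] addr=0x45 blk=4 s=0: MISS | VC []
  [1] addr=0x4a blk=4 s=0: L1-HIT | VC []
  [2] addr=0x47 blk=4 s=0: L1-HIT | VC []
  [3] addr=0x2e blk=2 s=0: MISS | VC [4]
  [4] addr=0x83 blk=8 s=0: MISS | VC [4, 2]
  [5] addr=0x80 blk=8 s=0: L1-HIT | VC [4, 2]
  [6] addr=0x81 blk=8 s=0: L1-HIT | VC [4, 2]
  [7] addr=0x88 blk=8 s=0: L1-HIT | VC [4, 2]
  [8] addr=0x8e blk=8 s=0: L1-HIT | VC [4, 2]
  [9] addr=0x2a blk=2 s=0: VC-HIT | VC [4, 8]
  [10] addr=0x2c blk=2 s=0: L1-HIT | VC [4, 8]
  [11] addr=0x47 blk=4 s=0: VC-HIT | VC [2, 8]
  [12] addr=0x85 blk=8 s=0: VC-HIT | VC [2, 4]

OUTCOME = VC-HIT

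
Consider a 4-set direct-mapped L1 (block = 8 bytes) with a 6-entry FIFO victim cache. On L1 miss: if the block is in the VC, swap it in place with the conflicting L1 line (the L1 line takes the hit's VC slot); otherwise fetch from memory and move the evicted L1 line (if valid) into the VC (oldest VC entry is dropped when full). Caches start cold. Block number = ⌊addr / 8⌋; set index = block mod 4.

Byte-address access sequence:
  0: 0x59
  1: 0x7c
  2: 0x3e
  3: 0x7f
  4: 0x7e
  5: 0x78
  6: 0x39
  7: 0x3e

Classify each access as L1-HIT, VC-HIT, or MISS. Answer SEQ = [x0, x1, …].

SEQ = [MISS, MISS, MISS, VC-HIT, L1-HIT, L1-HIT, VC-HIT, L1-HIT]

#0 0x59→b11/s3 MISS; vc=[]
#1 0x7c→b15/s3 MISS; vc=[11]
#2 0x3e→b7/s3 MISS; vc=[11,15]
#3 0x7f→b15/s3 VC-HIT; vc=[11,7]
#4 0x7e→b15/s3 L1-HIT; vc=[11,7]
#5 0x78→b15/s3 L1-HIT; vc=[11,7]
#6 0x39→b7/s3 VC-HIT; vc=[11,15]
#7 0x3e→b7/s3 L1-HIT; vc=[11,15]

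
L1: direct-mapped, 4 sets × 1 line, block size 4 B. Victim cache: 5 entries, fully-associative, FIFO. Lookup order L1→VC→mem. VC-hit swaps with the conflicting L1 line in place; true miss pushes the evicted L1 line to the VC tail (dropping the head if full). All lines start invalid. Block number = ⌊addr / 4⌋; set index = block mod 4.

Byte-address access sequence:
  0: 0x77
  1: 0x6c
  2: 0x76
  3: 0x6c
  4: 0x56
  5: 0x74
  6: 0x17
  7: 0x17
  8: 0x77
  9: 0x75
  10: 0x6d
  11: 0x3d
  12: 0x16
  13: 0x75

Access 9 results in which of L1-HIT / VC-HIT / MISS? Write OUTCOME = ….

#0 0x77→b29/s1 MISS; vc=[]
#1 0x6c→b27/s3 MISS; vc=[]
#2 0x76→b29/s1 L1-HIT; vc=[]
#3 0x6c→b27/s3 L1-HIT; vc=[]
#4 0x56→b21/s1 MISS; vc=[29]
#5 0x74→b29/s1 VC-HIT; vc=[21]
#6 0x17→b5/s1 MISS; vc=[21,29]
#7 0x17→b5/s1 L1-HIT; vc=[21,29]
#8 0x77→b29/s1 VC-HIT; vc=[21,5]
#9 0x75→b29/s1 L1-HIT; vc=[21,5]
#10 0x6d→b27/s3 L1-HIT; vc=[21,5]
#11 0x3d→b15/s3 MISS; vc=[21,5,27]
#12 0x16→b5/s1 VC-HIT; vc=[21,29,27]
#13 0x75→b29/s1 VC-HIT; vc=[21,5,27]

OUTCOME = L1-HIT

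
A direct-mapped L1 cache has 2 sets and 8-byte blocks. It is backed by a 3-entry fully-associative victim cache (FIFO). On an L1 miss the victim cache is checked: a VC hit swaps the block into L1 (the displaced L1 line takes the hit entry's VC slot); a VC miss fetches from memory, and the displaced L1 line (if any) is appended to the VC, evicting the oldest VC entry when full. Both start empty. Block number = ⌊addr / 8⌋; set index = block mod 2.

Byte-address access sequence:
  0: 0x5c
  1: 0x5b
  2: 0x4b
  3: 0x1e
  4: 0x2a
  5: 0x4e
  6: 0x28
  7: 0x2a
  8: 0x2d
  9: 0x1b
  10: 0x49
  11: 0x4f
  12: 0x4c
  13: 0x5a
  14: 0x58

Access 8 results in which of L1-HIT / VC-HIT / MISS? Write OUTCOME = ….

OUTCOME = L1-HIT

  [0] addr=0x5c blk=11 s=1: MISS | VC []
  [1] addr=0x5b blk=11 s=1: L1-HIT | VC []
  [2] addr=0x4b blk=9 s=1: MISS | VC [11]
  [3] addr=0x1e blk=3 s=1: MISS | VC [11, 9]
  [4] addr=0x2a blk=5 s=1: MISS | VC [11, 9, 3]
  [5] addr=0x4e blk=9 s=1: VC-HIT | VC [11, 5, 3]
  [6] addr=0x28 blk=5 s=1: VC-HIT | VC [11, 9, 3]
  [7] addr=0x2a blk=5 s=1: L1-HIT | VC [11, 9, 3]
  [8] addr=0x2d blk=5 s=1: L1-HIT | VC [11, 9, 3]
  [9] addr=0x1b blk=3 s=1: VC-HIT | VC [11, 9, 5]
  [10] addr=0x49 blk=9 s=1: VC-HIT | VC [11, 3, 5]
  [11] addr=0x4f blk=9 s=1: L1-HIT | VC [11, 3, 5]
  [12] addr=0x4c blk=9 s=1: L1-HIT | VC [11, 3, 5]
  [13] addr=0x5a blk=11 s=1: VC-HIT | VC [9, 3, 5]
  [14] addr=0x58 blk=11 s=1: L1-HIT | VC [9, 3, 5]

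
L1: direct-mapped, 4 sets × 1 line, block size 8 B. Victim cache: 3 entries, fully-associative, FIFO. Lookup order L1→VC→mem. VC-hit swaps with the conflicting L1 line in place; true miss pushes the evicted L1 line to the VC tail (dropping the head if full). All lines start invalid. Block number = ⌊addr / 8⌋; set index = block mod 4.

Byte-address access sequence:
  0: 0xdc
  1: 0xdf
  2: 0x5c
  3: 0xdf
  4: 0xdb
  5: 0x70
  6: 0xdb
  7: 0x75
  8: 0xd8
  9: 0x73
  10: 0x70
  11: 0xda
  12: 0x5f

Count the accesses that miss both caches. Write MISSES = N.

MISSES = 3

  [0] addr=0xdc blk=27 s=3: MISS | VC []
  [1] addr=0xdf blk=27 s=3: L1-HIT | VC []
  [2] addr=0x5c blk=11 s=3: MISS | VC [27]
  [3] addr=0xdf blk=27 s=3: VC-HIT | VC [11]
  [4] addr=0xdb blk=27 s=3: L1-HIT | VC [11]
  [5] addr=0x70 blk=14 s=2: MISS | VC [11]
  [6] addr=0xdb blk=27 s=3: L1-HIT | VC [11]
  [7] addr=0x75 blk=14 s=2: L1-HIT | VC [11]
  [8] addr=0xd8 blk=27 s=3: L1-HIT | VC [11]
  [9] addr=0x73 blk=14 s=2: L1-HIT | VC [11]
  [10] addr=0x70 blk=14 s=2: L1-HIT | VC [11]
  [11] addr=0xda blk=27 s=3: L1-HIT | VC [11]
  [12] addr=0x5f blk=11 s=3: VC-HIT | VC [27]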